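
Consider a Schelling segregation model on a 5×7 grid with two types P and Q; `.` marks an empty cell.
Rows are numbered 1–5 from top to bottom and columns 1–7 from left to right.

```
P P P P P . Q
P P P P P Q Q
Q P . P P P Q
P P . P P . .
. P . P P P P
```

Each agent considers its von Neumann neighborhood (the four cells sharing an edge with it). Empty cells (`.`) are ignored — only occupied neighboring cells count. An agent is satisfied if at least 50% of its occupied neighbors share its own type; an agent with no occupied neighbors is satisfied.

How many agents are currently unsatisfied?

3

Row 1: (1,1)P 2/2 satisfied · (1,2)P 3/3 satisfied · (1,3)P 3/3 satisfied · (1,4)P 3/3 satisfied · (1,5)P 2/2 satisfied · (1,7)Q 1/1 satisfied
Row 2: (2,1)P 2/3 satisfied · (2,2)P 4/4 satisfied · (2,3)P 3/3 satisfied · (2,4)P 4/4 satisfied · (2,5)P 3/4 satisfied · (2,6)Q 1/3 not · (2,7)Q 3/3 satisfied
Row 3: (3,1)Q 0/3 not · (3,2)P 2/3 satisfied · (3,4)P 3/3 satisfied · (3,5)P 4/4 satisfied · (3,6)P 1/3 not · (3,7)Q 1/2 satisfied
Row 4: (4,1)P 1/2 satisfied · (4,2)P 3/3 satisfied · (4,4)P 3/3 satisfied · (4,5)P 3/3 satisfied
Row 5: (5,2)P 1/1 satisfied · (5,4)P 2/2 satisfied · (5,5)P 3/3 satisfied · (5,6)P 2/2 satisfied · (5,7)P 1/1 satisfied
Unsatisfied: (2,6), (3,1), (3,6) — 3 in total.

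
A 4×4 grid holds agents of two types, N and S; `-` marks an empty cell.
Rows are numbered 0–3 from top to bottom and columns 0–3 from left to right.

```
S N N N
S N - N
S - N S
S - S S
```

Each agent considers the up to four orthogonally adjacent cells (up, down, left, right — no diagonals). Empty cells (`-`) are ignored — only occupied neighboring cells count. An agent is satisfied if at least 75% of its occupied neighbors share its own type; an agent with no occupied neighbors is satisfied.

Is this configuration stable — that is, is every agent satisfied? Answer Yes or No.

(0,0)S 1/2 unhappy
(0,1)N 2/3 unhappy
(0,2)N 2/2 ok
(0,3)N 2/2 ok
(1,0)S 2/3 unhappy
(1,1)N 1/2 unhappy
(1,3)N 1/2 unhappy
(2,0)S 2/2 ok
(2,2)N 0/2 unhappy
(2,3)S 1/3 unhappy
(3,0)S 1/1 ok
(3,2)S 1/2 unhappy
(3,3)S 2/2 ok
For instance (0,0) has only 1/2 same-type neighbors, below 3/4.

No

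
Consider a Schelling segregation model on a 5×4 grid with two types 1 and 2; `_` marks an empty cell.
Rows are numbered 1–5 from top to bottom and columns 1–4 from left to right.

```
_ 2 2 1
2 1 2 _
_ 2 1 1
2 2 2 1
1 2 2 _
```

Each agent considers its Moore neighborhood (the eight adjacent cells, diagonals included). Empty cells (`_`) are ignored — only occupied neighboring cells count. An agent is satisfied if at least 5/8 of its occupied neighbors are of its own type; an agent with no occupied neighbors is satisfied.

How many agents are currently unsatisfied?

9

(1,2)2 3/4 ✓
(1,3)2 2/4 ✗
(1,4)1 0/2 ✗
(2,1)2 2/3 ✓
(2,2)1 1/6 ✗
(2,3)2 3/7 ✗
(3,2)2 5/7 ✓
(3,3)1 3/7 ✗
(3,4)1 2/4 ✗
(4,1)2 3/4 ✓
(4,2)2 5/7 ✓
(4,3)2 4/7 ✗
(4,4)1 2/4 ✗
(5,1)1 0/3 ✗
(5,2)2 4/5 ✓
(5,3)2 3/4 ✓
Unsatisfied: (1,3), (1,4), (2,2), (2,3), (3,3), (3,4), (4,3), (4,4), (5,1) — 9 in total.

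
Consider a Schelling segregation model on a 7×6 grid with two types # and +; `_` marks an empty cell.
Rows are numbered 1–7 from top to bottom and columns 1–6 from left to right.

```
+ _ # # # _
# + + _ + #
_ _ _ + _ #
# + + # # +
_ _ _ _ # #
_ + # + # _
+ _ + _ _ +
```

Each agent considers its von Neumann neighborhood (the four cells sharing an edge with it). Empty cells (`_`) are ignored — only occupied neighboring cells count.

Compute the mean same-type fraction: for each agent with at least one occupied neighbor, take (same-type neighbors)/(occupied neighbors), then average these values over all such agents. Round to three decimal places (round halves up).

0.333

(1,1)+ 0/1
(1,3)# 1/2
(1,4)# 2/2
(1,5)# 1/2
(2,1)# 0/2
(2,2)+ 1/2
(2,3)+ 1/2
(2,5)+ 0/2
(2,6)# 1/2
(3,4)+ 0/1
(3,6)# 1/2
(4,1)# 0/1
(4,2)+ 1/2
(4,3)+ 1/2
(4,4)# 1/3
(4,5)# 2/3
(4,6)+ 0/3
(5,5)# 3/3
(5,6)# 1/2
(6,2)+ 0/1
(6,3)# 0/3
(6,4)+ 0/2
(6,5)# 1/2
(7,1)+ — no occupied neighbors
(7,3)+ 0/1
(7,6)+ — no occupied neighbors
Sum over 24 agents: 0/1 + 1/2 + 2/2 + 1/2 + 0/2 + 1/2 + 1/2 + 0/2 + 1/2 + 0/1 + 1/2 + 0/1 + 1/2 + 1/2 + 1/3 + 2/3 + 0/3 + 3/3 + 1/2 + 0/1 + 0/3 + 0/2 + 1/2 + 0/1 = 8; mean = 8 ÷ 24 = 1/3 = 0.333333… → 0.333.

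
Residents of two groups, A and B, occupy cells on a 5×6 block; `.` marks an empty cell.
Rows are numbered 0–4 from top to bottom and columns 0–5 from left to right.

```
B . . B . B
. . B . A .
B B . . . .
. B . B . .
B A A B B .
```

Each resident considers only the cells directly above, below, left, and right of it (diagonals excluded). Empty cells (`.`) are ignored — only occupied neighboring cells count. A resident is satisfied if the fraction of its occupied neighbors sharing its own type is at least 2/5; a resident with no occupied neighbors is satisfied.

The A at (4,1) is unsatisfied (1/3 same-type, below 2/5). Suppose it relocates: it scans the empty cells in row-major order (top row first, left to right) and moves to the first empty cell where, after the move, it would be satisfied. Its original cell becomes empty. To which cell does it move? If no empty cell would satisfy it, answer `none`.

Vacating (4,1). Empty cells in order:
  (0,1): 0/1 same-type → still unsatisfied.
  (0,2): 0/2 same-type → still unsatisfied.
  (0,4): 1/3 same-type → still unsatisfied.
  (1,0): 0/2 same-type → still unsatisfied.
  (1,1): 0/2 same-type → still unsatisfied.
  (1,3): 1/3 same-type → still unsatisfied.
  (1,5): 1/2 same-type → satisfied — stop here.

(1,5)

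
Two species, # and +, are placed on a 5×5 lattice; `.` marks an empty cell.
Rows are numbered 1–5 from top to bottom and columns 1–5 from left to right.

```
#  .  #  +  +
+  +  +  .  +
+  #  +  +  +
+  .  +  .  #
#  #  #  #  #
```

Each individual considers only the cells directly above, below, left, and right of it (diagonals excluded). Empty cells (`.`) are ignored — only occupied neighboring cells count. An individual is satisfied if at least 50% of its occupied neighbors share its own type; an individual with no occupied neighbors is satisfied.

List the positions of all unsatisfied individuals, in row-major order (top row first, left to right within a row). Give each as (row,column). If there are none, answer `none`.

(1,1), (1,3), (3,2)

Row 1: (1,1)# 0/1 not · (1,3)# 0/2 not · (1,4)+ 1/2 satisfied · (1,5)+ 2/2 satisfied
Row 2: (2,1)+ 2/3 satisfied · (2,2)+ 2/3 satisfied · (2,3)+ 2/3 satisfied · (2,5)+ 2/2 satisfied
Row 3: (3,1)+ 2/3 satisfied · (3,2)# 0/3 not · (3,3)+ 3/4 satisfied · (3,4)+ 2/2 satisfied · (3,5)+ 2/3 satisfied
Row 4: (4,1)+ 1/2 satisfied · (4,3)+ 1/2 satisfied · (4,5)# 1/2 satisfied
Row 5: (5,1)# 1/2 satisfied · (5,2)# 2/2 satisfied · (5,3)# 2/3 satisfied · (5,4)# 2/2 satisfied · (5,5)# 2/2 satisfied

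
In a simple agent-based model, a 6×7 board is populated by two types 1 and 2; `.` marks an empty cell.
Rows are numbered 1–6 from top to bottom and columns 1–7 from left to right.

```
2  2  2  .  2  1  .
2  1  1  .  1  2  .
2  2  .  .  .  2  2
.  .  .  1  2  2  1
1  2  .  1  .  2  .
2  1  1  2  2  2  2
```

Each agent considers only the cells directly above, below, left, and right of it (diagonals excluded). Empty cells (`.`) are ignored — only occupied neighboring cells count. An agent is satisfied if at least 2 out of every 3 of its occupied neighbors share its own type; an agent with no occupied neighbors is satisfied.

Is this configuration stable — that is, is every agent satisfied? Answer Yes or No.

(1,1)2 2/2 satisfied
(1,2)2 2/3 satisfied
(1,3)2 1/2 not
(1,5)2 0/2 not
(1,6)1 0/2 not
(2,1)2 2/3 satisfied
(2,2)1 1/4 not
(2,3)1 1/2 not
(2,5)1 0/2 not
(2,6)2 1/3 not
(3,1)2 2/2 satisfied
(3,2)2 1/2 not
(3,6)2 3/3 satisfied
(3,7)2 1/2 not
(4,4)1 1/2 not
(4,5)2 1/2 not
(4,6)2 3/4 satisfied
(4,7)1 0/2 not
(5,1)1 0/2 not
(5,2)2 0/2 not
(5,4)1 1/2 not
(5,6)2 2/2 satisfied
(6,1)2 0/2 not
(6,2)1 1/3 not
(6,3)1 1/2 not
(6,4)2 1/3 not
(6,5)2 2/2 satisfied
(6,6)2 3/3 satisfied
(6,7)2 1/1 satisfied
For instance (1,3) has only 1/2 same-type neighbors, below 2/3.

No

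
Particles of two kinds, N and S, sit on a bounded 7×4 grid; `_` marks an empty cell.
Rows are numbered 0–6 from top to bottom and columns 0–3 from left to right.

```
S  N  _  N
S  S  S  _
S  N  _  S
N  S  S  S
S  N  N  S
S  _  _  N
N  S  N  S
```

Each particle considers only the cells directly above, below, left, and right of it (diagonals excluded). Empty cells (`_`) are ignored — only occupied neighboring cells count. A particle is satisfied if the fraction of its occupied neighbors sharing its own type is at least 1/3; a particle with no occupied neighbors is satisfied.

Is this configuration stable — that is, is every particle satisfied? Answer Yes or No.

No

(0,0)S 1/2 ✓
(0,1)N 0/2 ✗
(0,3)N 0/0 ✓
(1,0)S 3/3 ✓
(1,1)S 2/4 ✓
(1,2)S 1/1 ✓
(2,0)S 1/3 ✓
(2,1)N 0/3 ✗
(2,3)S 1/1 ✓
(3,0)N 0/3 ✗
(3,1)S 1/4 ✗
(3,2)S 2/3 ✓
(3,3)S 3/3 ✓
(4,0)S 1/3 ✓
(4,1)N 1/3 ✓
(4,2)N 1/3 ✓
(4,3)S 1/3 ✓
(5,0)S 1/2 ✓
(5,3)N 0/2 ✗
(6,0)N 0/2 ✗
(6,1)S 0/2 ✗
(6,2)N 0/2 ✗
(6,3)S 0/2 ✗
For instance (0,1) has only 0/2 same-type neighbors, below 1/3.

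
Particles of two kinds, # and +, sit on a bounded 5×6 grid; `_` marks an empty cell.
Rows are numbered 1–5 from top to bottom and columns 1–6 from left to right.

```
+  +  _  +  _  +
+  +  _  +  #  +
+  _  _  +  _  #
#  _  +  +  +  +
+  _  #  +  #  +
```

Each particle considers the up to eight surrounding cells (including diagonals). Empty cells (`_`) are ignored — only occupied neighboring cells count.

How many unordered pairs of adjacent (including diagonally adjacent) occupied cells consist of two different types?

18

Scan each occupied cell's neighbors to the right and below (and the two forward diagonals) so each pair is counted once.
From row 1: 2 unlike of 9 pairs (running 2/9).
From row 2: 4 unlike of 9 pairs (running 6/18).
From row 3: 3 unlike of 6 pairs (running 9/24).
From row 4: 6 unlike of 14 pairs (running 15/38).
From row 5: 3 unlike of 3 pairs (running 18/41).
Total adjacent occupied pairs: 41; unlike-type pairs: 18.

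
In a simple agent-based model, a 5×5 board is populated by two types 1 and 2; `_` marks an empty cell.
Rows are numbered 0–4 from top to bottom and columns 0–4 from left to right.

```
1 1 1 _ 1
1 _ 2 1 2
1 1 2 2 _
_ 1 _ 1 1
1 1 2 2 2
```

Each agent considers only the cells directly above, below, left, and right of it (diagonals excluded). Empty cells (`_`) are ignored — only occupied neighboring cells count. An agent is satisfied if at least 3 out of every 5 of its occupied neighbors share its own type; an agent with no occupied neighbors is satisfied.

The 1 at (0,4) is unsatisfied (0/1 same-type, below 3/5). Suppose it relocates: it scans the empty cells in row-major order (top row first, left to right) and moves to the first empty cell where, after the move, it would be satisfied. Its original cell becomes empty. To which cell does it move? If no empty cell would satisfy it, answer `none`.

Vacating (0,4). Empty cells in order:
  (0,3): 2/2 same-type → satisfied — stop here.

(0,3)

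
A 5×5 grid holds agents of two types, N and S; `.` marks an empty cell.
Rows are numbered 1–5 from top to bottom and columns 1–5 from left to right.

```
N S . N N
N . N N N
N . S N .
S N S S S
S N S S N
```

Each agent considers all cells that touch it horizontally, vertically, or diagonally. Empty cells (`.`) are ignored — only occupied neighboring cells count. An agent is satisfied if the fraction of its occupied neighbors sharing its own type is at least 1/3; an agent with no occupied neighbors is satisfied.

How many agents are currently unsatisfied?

5

(1,1)N 1/2 ok
(1,2)S 0/3 unhappy
(1,4)N 4/4 ok
(1,5)N 3/3 ok
(2,1)N 2/3 ok
(2,3)N 3/5 ok
(2,4)N 5/6 ok
(2,5)N 4/4 ok
(3,1)N 2/3 ok
(3,3)S 2/6 ok
(3,4)N 3/7 ok
(4,1)S 1/4 unhappy
(4,2)N 2/7 unhappy
(4,3)S 4/7 ok
(4,4)S 5/7 ok
(4,5)S 2/4 ok
(5,1)S 1/3 ok
(5,2)N 1/5 unhappy
(5,3)S 3/5 ok
(5,4)S 4/5 ok
(5,5)N 0/3 unhappy
Unsatisfied: (1,2), (4,1), (4,2), (5,2), (5,5) — 5 in total.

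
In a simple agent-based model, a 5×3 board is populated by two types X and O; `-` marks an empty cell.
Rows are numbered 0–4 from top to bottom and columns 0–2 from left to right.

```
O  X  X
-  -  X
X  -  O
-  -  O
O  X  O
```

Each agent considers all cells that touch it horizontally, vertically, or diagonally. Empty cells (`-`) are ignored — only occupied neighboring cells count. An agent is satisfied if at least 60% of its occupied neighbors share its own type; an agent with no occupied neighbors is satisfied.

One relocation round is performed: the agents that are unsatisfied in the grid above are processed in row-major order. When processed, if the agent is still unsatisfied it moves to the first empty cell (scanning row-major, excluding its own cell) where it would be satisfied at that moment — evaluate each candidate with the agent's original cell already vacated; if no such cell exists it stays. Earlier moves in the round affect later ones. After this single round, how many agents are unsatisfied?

2

Initially unsatisfied (in order): (0,0), (2,2), (4,0), (4,1), (4,2).
  (0,0) → (3,1).
  (2,2): now satisfied by earlier moves; stays.
  (4,0) → (2,1).
  (4,1) → (0,0).
  (4,2): now satisfied by earlier moves; stays.
Resulting grid:
X X X
- - X
X O O
- O O
- - O
Unsatisfied now: (1,2), (2,0).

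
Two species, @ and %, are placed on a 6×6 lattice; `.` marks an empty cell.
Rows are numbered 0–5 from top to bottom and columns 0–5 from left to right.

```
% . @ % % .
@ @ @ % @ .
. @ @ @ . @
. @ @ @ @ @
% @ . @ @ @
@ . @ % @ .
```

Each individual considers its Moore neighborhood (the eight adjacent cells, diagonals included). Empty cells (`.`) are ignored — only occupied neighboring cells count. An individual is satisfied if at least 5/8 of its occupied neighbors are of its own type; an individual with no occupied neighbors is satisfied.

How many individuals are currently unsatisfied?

Row 0: (0,0)% 0/2 unhappy · (0,2)@ 2/4 unhappy · (0,3)% 2/5 unhappy · (0,4)% 2/3 ok
Row 1: (1,0)@ 2/3 ok · (1,1)@ 5/6 ok · (1,2)@ 5/7 ok · (1,3)% 2/7 unhappy · (1,4)@ 2/5 unhappy
Row 2: (2,1)@ 6/6 ok · (2,2)@ 7/8 ok · (2,3)@ 6/7 ok · (2,5)@ 3/3 ok
Row 3: (3,1)@ 4/5 ok · (3,2)@ 7/7 ok · (3,3)@ 6/6 ok · (3,4)@ 7/7 ok · (3,5)@ 4/4 ok
Row 4: (4,0)% 0/3 unhappy · (4,1)@ 4/5 ok · (4,3)@ 6/7 ok · (4,4)@ 6/7 ok · (4,5)@ 4/4 ok
Row 5: (5,0)@ 1/2 unhappy · (5,2)@ 2/3 ok · (5,3)% 0/4 unhappy · (5,4)@ 3/4 ok
Unsatisfied: (0,0), (0,2), (0,3), (1,3), (1,4), (4,0), (5,0), (5,3) — 8 in total.

8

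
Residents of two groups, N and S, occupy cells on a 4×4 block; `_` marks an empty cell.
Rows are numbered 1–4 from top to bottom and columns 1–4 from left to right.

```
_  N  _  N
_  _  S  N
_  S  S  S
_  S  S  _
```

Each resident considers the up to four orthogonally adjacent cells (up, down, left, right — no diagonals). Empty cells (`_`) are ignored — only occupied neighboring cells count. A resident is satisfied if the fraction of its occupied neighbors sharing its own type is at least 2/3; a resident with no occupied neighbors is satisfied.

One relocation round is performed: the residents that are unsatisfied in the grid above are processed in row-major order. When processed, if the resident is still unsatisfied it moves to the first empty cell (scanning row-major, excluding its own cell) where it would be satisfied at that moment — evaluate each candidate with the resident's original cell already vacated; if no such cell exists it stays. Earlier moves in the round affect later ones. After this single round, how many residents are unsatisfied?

Initially unsatisfied (in order): (2,3), (2,4), (3,4).
  (2,3) → (2,1).
  (2,4) → (1,3).
  (3,4): now satisfied by earlier moves; stays.
Resulting grid:
_ N N N
S _ _ _
_ S S S
_ S S _
All satisfied now.

0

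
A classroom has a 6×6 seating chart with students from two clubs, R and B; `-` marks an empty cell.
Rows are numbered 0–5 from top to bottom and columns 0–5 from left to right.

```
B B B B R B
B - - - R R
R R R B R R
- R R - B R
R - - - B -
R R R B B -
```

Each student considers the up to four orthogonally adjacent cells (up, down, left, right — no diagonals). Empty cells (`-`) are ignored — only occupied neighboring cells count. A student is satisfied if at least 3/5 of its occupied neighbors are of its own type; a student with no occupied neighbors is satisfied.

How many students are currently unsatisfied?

Row 0: (0,0)B 2/2 satisfied · (0,1)B 2/2 satisfied · (0,2)B 2/2 satisfied · (0,3)B 1/2 not · (0,4)R 1/3 not · (0,5)B 0/2 not
Row 1: (1,0)B 1/2 not · (1,4)R 3/3 satisfied · (1,5)R 2/3 satisfied
Row 2: (2,0)R 1/2 not · (2,1)R 3/3 satisfied · (2,2)R 2/3 satisfied · (2,3)B 0/2 not · (2,4)R 2/4 not · (2,5)R 3/3 satisfied
Row 3: (3,1)R 2/2 satisfied · (3,2)R 2/2 satisfied · (3,4)B 1/3 not · (3,5)R 1/2 not
Row 4: (4,0)R 1/1 satisfied · (4,4)B 2/2 satisfied
Row 5: (5,0)R 2/2 satisfied · (5,1)R 2/2 satisfied · (5,2)R 1/2 not · (5,3)B 1/2 not · (5,4)B 2/2 satisfied
Unsatisfied: (0,3), (0,4), (0,5), (1,0), (2,0), (2,3), (2,4), (3,4), (3,5), (5,2), (5,3) — 11 in total.

11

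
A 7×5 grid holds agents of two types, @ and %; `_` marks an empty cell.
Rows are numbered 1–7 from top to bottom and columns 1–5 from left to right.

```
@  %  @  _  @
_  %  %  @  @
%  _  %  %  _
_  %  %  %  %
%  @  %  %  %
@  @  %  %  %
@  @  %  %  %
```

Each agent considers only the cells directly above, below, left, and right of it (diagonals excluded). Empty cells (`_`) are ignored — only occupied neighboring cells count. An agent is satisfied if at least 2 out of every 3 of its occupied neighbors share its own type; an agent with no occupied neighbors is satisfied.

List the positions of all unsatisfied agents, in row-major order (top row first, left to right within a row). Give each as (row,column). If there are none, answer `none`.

(1,1), (1,2), (1,3), (2,3), (2,4), (4,2), (5,1), (5,2)

(1,1)@ 0/1 not
(1,2)% 1/3 not
(1,3)@ 0/2 not
(1,5)@ 1/1 satisfied
(2,2)% 2/2 satisfied
(2,3)% 2/4 not
(2,4)@ 1/3 not
(2,5)@ 2/2 satisfied
(3,1)% 0/0 satisfied
(3,3)% 3/3 satisfied
(3,4)% 2/3 satisfied
(4,2)% 1/2 not
(4,3)% 4/4 satisfied
(4,4)% 4/4 satisfied
(4,5)% 2/2 satisfied
(5,1)% 0/2 not
(5,2)@ 1/4 not
(5,3)% 3/4 satisfied
(5,4)% 4/4 satisfied
(5,5)% 3/3 satisfied
(6,1)@ 2/3 satisfied
(6,2)@ 3/4 satisfied
(6,3)% 3/4 satisfied
(6,4)% 4/4 satisfied
(6,5)% 3/3 satisfied
(7,1)@ 2/2 satisfied
(7,2)@ 2/3 satisfied
(7,3)% 2/3 satisfied
(7,4)% 3/3 satisfied
(7,5)% 2/2 satisfied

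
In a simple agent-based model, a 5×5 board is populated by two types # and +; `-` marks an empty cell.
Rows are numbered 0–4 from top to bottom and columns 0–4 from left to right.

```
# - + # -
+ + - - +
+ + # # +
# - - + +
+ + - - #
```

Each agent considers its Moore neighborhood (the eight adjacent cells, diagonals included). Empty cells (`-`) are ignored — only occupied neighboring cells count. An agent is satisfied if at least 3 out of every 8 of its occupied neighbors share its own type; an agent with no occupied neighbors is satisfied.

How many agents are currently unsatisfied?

Row 0: (0,0)# 0/2 not · (0,2)+ 1/2 satisfied · (0,3)# 0/2 not
Row 1: (1,0)+ 3/4 satisfied · (1,1)+ 4/6 satisfied · (1,4)+ 1/3 not
Row 2: (2,0)+ 3/4 satisfied · (2,1)+ 3/5 satisfied · (2,2)# 1/4 not · (2,3)# 1/5 not · (2,4)+ 3/4 satisfied
Row 3: (3,0)# 0/4 not · (3,3)+ 2/5 satisfied · (3,4)+ 2/4 satisfied
Row 4: (4,0)+ 1/2 satisfied · (4,1)+ 1/2 satisfied · (4,4)# 0/2 not
Unsatisfied: (0,0), (0,3), (1,4), (2,2), (2,3), (3,0), (4,4) — 7 in total.

7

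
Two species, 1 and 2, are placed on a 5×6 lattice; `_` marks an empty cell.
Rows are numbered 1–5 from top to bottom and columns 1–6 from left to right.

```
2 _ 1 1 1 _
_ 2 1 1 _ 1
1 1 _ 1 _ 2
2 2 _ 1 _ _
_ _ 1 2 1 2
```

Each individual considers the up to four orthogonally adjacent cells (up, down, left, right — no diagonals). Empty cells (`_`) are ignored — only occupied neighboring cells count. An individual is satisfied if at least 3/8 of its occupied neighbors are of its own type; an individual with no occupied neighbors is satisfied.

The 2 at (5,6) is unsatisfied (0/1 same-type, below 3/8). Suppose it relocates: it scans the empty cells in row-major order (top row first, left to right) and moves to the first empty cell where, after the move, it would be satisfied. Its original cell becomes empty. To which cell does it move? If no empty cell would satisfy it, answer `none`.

Vacating (5,6). Empty cells in order:
  (1,2): 2/3 same-type → satisfied — stop here.

(1,2)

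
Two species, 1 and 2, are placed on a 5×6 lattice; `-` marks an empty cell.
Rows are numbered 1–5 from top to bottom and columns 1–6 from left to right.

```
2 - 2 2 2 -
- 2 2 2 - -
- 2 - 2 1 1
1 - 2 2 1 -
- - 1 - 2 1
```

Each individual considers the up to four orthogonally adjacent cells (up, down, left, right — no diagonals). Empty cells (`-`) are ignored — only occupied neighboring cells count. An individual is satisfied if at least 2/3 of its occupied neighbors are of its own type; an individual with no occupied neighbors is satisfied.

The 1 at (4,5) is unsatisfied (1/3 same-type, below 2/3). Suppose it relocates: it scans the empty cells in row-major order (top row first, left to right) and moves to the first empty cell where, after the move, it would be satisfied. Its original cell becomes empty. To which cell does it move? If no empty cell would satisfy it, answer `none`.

(2,6)

Vacating (4,5). Empty cells in order:
  (1,2): 0/3 same-type → still unsatisfied.
  (1,6): 0/1 same-type → still unsatisfied.
  (2,1): 0/2 same-type → still unsatisfied.
  (2,5): 1/3 same-type → still unsatisfied.
  (2,6): 1/1 same-type → satisfied — stop here.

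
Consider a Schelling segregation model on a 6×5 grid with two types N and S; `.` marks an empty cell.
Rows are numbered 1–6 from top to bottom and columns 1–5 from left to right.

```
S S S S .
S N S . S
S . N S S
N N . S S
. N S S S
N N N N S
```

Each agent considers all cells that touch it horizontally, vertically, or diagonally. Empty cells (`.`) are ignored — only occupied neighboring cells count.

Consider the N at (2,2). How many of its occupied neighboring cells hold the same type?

1

Occupied neighbors of (2,2): (1,1)=S, (1,2)=S, (1,3)=S, (2,1)=S, (2,3)=S, (3,1)=S, (3,3)=N.
Same type (N): 1 of 7.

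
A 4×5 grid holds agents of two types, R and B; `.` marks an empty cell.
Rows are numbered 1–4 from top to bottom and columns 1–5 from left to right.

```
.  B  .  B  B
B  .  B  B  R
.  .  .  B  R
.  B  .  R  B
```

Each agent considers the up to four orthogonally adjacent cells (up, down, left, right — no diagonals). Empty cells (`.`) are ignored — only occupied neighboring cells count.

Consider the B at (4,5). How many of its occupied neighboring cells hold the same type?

0

Occupied neighbors of (4,5): (3,5)=R, (4,4)=R.
Same type (B): 0 of 2.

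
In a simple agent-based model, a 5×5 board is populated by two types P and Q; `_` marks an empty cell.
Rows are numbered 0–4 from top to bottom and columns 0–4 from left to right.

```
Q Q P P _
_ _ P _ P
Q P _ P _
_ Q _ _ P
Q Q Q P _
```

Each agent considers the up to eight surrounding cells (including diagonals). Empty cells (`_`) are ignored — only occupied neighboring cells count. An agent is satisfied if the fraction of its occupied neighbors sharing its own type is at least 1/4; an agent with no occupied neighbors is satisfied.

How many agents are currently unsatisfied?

(0,0)Q 1/1 ✓
(0,1)Q 1/3 ✓
(0,2)P 2/3 ✓
(0,3)P 3/3 ✓
(1,2)P 4/5 ✓
(1,4)P 2/2 ✓
(2,0)Q 1/2 ✓
(2,1)P 1/3 ✓
(2,3)P 3/3 ✓
(3,1)Q 4/5 ✓
(3,4)P 2/2 ✓
(4,0)Q 2/2 ✓
(4,1)Q 3/3 ✓
(4,2)Q 2/3 ✓
(4,3)P 1/2 ✓
Every one meets the threshold.

0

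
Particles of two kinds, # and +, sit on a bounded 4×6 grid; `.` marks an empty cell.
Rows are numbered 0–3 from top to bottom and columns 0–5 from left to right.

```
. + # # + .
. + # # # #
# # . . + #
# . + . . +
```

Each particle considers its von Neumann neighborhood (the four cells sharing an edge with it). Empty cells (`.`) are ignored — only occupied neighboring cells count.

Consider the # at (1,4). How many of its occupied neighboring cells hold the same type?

Occupied neighbors of (1,4): (0,4)=+, (2,4)=+, (1,3)=#, (1,5)=#.
Same type (#): 2 of 4.

2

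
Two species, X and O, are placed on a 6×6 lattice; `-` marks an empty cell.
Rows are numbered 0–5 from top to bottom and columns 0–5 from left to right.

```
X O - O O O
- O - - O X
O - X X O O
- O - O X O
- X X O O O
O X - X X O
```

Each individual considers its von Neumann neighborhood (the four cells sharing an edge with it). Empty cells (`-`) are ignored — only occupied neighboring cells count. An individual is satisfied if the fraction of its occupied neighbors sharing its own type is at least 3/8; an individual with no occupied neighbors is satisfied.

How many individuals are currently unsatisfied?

8

Row 0: (0,0)X 0/1 ✗ · (0,1)O 1/2 ✓ · (0,3)O 1/1 ✓ · (0,4)O 3/3 ✓ · (0,5)O 1/2 ✓
Row 1: (1,1)O 1/1 ✓ · (1,4)O 2/3 ✓ · (1,5)X 0/3 ✗
Row 2: (2,0)O 0/0 ✓ · (2,2)X 1/1 ✓ · (2,3)X 1/3 ✗ · (2,4)O 2/4 ✓ · (2,5)O 2/3 ✓
Row 3: (3,1)O 0/1 ✗ · (3,3)O 1/3 ✗ · (3,4)X 0/4 ✗ · (3,5)O 2/3 ✓
Row 4: (4,1)X 2/3 ✓ · (4,2)X 1/2 ✓ · (4,3)O 2/4 ✓ · (4,4)O 2/4 ✓ · (4,5)O 3/3 ✓
Row 5: (5,0)O 0/1 ✗ · (5,1)X 1/2 ✓ · (5,3)X 1/2 ✓ · (5,4)X 1/3 ✗ · (5,5)O 1/2 ✓
Unsatisfied: (0,0), (1,5), (2,3), (3,1), (3,3), (3,4), (5,0), (5,4) — 8 in total.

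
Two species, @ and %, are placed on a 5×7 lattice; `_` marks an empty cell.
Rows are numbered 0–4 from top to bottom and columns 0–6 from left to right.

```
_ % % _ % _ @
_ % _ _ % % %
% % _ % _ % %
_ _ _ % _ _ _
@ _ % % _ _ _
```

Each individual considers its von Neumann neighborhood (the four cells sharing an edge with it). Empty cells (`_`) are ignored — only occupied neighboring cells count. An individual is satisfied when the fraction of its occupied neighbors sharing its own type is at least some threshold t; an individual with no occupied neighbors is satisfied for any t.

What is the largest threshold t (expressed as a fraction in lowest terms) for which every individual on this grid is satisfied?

0/1

Row 0: (0,1)% 2/2 · (0,2)% 1/1 · (0,4)% 1/1 · (0,6)@ 0/1
Row 1: (1,1)% 2/2 · (1,4)% 2/2 · (1,5)% 3/3 · (1,6)% 2/3
Row 2: (2,0)% 1/1 · (2,1)% 2/2 · (2,3)% 1/1 · (2,5)% 2/2 · (2,6)% 2/2
Row 3: (3,3)% 2/2
Row 4: (4,0)@ — no occupied neighbors · (4,2)% 1/1 · (4,3)% 2/2
The smallest same-type fraction is 0/1 at (0,6), which reduces to 0/1. Any threshold above that leaves this individual unsatisfied.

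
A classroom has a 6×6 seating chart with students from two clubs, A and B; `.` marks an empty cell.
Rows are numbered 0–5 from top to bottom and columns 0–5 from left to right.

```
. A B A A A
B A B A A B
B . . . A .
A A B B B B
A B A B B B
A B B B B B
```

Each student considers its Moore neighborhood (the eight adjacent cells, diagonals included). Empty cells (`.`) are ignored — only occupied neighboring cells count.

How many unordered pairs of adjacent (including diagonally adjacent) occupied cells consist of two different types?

34

Scan each occupied cell's neighbors to the right and below (and the two forward diagonals) so each pair is counted once.
Row 0: A(0,1)–B(0,2)≠ A(0,1)–A(1,1)= A(0,1)–B(1,2)≠ A(0,1)–B(1,0)≠ B(0,2)–A(0,3)≠ B(0,2)–B(1,2)= B(0,2)–A(1,3)≠ B(0,2)–A(1,1)≠ A(0,3)–A(0,4)= A(0,3)–A(1,3)= A(0,3)–A(1,4)= A(0,3)–B(1,2)≠ A(0,4)–A(0,5)= A(0,4)–A(1,4)= A(0,4)–B(1,5)≠ A(0,4)–A(1,3)= A(0,5)–B(1,5)≠ A(0,5)–A(1,4)=  → 9/18 unlike.
Row 1: B(1,0)–A(1,1)≠ B(1,0)–B(2,0)= A(1,1)–B(1,2)≠ A(1,1)–B(2,0)≠ B(1,2)–A(1,3)≠ A(1,3)–A(1,4)= A(1,3)–A(2,4)= A(1,4)–B(1,5)≠ A(1,4)–A(2,4)= B(1,5)–A(2,4)≠  → 6/10 unlike.
Row 2: B(2,0)–A(3,0)≠ B(2,0)–A(3,1)≠ A(2,4)–B(3,4)≠ A(2,4)–B(3,5)≠ A(2,4)–B(3,3)≠  → 5/5 unlike.
Row 3: A(3,0)–A(3,1)= A(3,0)–A(4,0)= A(3,0)–B(4,1)≠ A(3,1)–B(3,2)≠ A(3,1)–B(4,1)≠ A(3,1)–A(4,2)= A(3,1)–A(4,0)= B(3,2)–B(3,3)= B(3,2)–A(4,2)≠ B(3,2)–B(4,3)= B(3,2)–B(4,1)= B(3,3)–B(3,4)= B(3,3)–B(4,3)= B(3,3)–B(4,4)= B(3,3)–A(4,2)≠ B(3,4)–B(3,5)= B(3,4)–B(4,4)= B(3,4)–B(4,5)= B(3,4)–B(4,3)= B(3,5)–B(4,5)= B(3,5)–B(4,4)=  → 5/21 unlike.
Row 4: A(4,0)–B(4,1)≠ A(4,0)–A(5,0)= A(4,0)–B(5,1)≠ B(4,1)–A(4,2)≠ B(4,1)–B(5,1)= B(4,1)–B(5,2)= B(4,1)–A(5,0)≠ A(4,2)–B(4,3)≠ A(4,2)–B(5,2)≠ A(4,2)–B(5,3)≠ A(4,2)–B(5,1)≠ B(4,3)–B(4,4)= B(4,3)–B(5,3)= B(4,3)–B(5,4)= B(4,3)–B(5,2)= B(4,4)–B(4,5)= B(4,4)–B(5,4)= B(4,4)–B(5,5)= B(4,4)–B(5,3)= B(4,5)–B(5,5)= B(4,5)–B(5,4)=  → 8/21 unlike.
Row 5: A(5,0)–B(5,1)≠ B(5,1)–B(5,2)= B(5,2)–B(5,3)= B(5,3)–B(5,4)= B(5,4)–B(5,5)=  → 1/5 unlike.
Total adjacent occupied pairs: 80; unlike-type pairs: 34.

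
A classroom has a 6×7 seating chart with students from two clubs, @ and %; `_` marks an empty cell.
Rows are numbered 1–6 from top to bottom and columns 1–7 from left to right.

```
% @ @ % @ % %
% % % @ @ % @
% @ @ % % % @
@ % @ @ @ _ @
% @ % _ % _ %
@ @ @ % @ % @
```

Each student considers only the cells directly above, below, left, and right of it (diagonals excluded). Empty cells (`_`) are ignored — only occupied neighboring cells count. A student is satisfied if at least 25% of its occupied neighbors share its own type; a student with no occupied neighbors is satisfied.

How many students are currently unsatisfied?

11

Row 1: (1,1)% 1/2 ✓ · (1,2)@ 1/3 ✓ · (1,3)@ 1/3 ✓ · (1,4)% 0/3 ✗ · (1,5)@ 1/3 ✓ · (1,6)% 2/3 ✓ · (1,7)% 1/2 ✓
Row 2: (2,1)% 3/3 ✓ · (2,2)% 2/4 ✓ · (2,3)% 1/4 ✓ · (2,4)@ 1/4 ✓ · (2,5)@ 2/4 ✓ · (2,6)% 2/4 ✓ · (2,7)@ 1/3 ✓
Row 3: (3,1)% 1/3 ✓ · (3,2)@ 1/4 ✓ · (3,3)@ 2/4 ✓ · (3,4)% 1/4 ✓ · (3,5)% 2/4 ✓ · (3,6)% 2/3 ✓ · (3,7)@ 2/3 ✓
Row 4: (4,1)@ 0/3 ✗ · (4,2)% 0/4 ✗ · (4,3)@ 2/4 ✓ · (4,4)@ 2/3 ✓ · (4,5)@ 1/3 ✓ · (4,7)@ 1/2 ✓
Row 5: (5,1)% 0/3 ✗ · (5,2)@ 1/4 ✓ · (5,3)% 0/3 ✗ · (5,5)% 0/2 ✗ · (5,7)% 0/2 ✗
Row 6: (6,1)@ 1/2 ✓ · (6,2)@ 3/3 ✓ · (6,3)@ 1/3 ✓ · (6,4)% 0/2 ✗ · (6,5)@ 0/3 ✗ · (6,6)% 0/2 ✗ · (6,7)@ 0/2 ✗
Unsatisfied: (1,4), (4,1), (4,2), (5,1), (5,3), (5,5), (5,7), (6,4), (6,5), (6,6), (6,7) — 11 in total.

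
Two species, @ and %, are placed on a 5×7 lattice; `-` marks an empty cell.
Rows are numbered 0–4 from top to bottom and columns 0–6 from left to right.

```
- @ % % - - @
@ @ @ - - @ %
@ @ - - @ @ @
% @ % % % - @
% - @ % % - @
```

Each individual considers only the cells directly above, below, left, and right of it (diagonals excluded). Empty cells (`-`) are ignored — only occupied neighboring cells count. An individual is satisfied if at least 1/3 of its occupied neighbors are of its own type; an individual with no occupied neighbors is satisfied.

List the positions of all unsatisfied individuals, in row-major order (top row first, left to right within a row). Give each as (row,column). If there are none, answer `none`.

Row 0: (0,1)@ 1/2 ✓ · (0,2)% 1/3 ✓ · (0,3)% 1/1 ✓ · (0,6)@ 0/1 ✗
Row 1: (1,0)@ 2/2 ✓ · (1,1)@ 4/4 ✓ · (1,2)@ 1/2 ✓ · (1,5)@ 1/2 ✓ · (1,6)% 0/3 ✗
Row 2: (2,0)@ 2/3 ✓ · (2,1)@ 3/3 ✓ · (2,4)@ 1/2 ✓ · (2,5)@ 3/3 ✓ · (2,6)@ 2/3 ✓
Row 3: (3,0)% 1/3 ✓ · (3,1)@ 1/3 ✓ · (3,2)% 1/3 ✓ · (3,3)% 3/3 ✓ · (3,4)% 2/3 ✓ · (3,6)@ 2/2 ✓
Row 4: (4,0)% 1/1 ✓ · (4,2)@ 0/2 ✗ · (4,3)% 2/3 ✓ · (4,4)% 2/2 ✓ · (4,6)@ 1/1 ✓

(0,6), (1,6), (4,2)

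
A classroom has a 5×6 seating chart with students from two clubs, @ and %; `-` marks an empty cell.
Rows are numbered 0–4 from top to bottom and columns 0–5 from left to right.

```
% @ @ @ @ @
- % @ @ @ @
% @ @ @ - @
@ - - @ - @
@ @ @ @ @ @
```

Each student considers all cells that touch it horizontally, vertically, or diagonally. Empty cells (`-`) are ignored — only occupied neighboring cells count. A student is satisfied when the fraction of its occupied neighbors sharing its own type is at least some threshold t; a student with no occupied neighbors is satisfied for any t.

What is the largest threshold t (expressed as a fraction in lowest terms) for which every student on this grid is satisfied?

2/7

(0,0)% 1/2
(0,1)@ 2/4
(0,2)@ 4/5
(0,3)@ 5/5
(0,4)@ 5/5
(0,5)@ 3/3
(1,1)% 2/7
(1,2)@ 7/8
(1,3)@ 7/7
(1,4)@ 7/7
(1,5)@ 4/4
(2,0)% 1/3
(2,1)@ 3/5
(2,2)@ 5/6
(2,3)@ 5/5
(2,5)@ 3/3
(3,0)@ 3/4
(3,3)@ 5/5
(3,5)@ 3/3
(4,0)@ 2/2
(4,1)@ 3/3
(4,2)@ 3/3
(4,3)@ 3/3
(4,4)@ 4/4
(4,5)@ 2/2
The smallest same-type fraction is 2/7 at (1,1), which reduces to 2/7. Any threshold above that leaves this student unsatisfied.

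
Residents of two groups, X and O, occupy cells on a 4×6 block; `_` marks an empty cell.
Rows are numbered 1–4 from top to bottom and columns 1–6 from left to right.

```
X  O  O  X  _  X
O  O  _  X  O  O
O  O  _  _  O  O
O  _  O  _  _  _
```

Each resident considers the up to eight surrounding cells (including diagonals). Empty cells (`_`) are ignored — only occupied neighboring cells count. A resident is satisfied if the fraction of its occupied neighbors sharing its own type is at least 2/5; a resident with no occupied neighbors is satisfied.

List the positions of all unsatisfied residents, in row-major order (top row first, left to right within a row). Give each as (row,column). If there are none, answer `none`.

(1,1)X 0/3 unhappy
(1,2)O 3/4 ok
(1,3)O 2/4 ok
(1,4)X 1/3 unhappy
(1,6)X 0/2 unhappy
(2,1)O 4/5 ok
(2,2)O 5/6 ok
(2,4)X 1/4 unhappy
(2,5)O 3/6 ok
(2,6)O 3/4 ok
(3,1)O 4/4 ok
(3,2)O 5/5 ok
(3,5)O 3/4 ok
(3,6)O 3/3 ok
(4,1)O 2/2 ok
(4,3)O 1/1 ok

(1,1), (1,4), (1,6), (2,4)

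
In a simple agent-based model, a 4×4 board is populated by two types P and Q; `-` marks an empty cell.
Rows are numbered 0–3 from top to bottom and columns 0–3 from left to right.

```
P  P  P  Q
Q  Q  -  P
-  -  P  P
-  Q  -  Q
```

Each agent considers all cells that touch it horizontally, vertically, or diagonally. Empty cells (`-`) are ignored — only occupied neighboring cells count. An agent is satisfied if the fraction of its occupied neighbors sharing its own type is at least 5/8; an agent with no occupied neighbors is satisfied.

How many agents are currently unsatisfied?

9

(0,0)P 1/3 not
(0,1)P 2/4 not
(0,2)P 2/4 not
(0,3)Q 0/2 not
(1,0)Q 1/3 not
(1,1)Q 1/5 not
(1,3)P 3/4 satisfied
(2,2)P 2/5 not
(2,3)P 2/3 satisfied
(3,1)Q 0/1 not
(3,3)Q 0/2 not
Unsatisfied: (0,0), (0,1), (0,2), (0,3), (1,0), (1,1), (2,2), (3,1), (3,3) — 9 in total.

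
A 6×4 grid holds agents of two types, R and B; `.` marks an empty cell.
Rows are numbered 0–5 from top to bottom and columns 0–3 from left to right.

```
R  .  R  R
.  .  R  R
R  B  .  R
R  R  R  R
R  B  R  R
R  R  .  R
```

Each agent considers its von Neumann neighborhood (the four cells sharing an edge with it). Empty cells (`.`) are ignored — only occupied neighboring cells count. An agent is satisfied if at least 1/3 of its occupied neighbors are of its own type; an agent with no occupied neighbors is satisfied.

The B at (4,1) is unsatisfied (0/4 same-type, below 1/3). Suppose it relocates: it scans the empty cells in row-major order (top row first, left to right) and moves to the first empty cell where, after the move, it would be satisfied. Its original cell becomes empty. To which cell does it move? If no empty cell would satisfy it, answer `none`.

Vacating (4,1). Empty cells in order:
  (0,1): 0/2 same-type → still unsatisfied.
  (1,0): 0/2 same-type → still unsatisfied.
  (1,1): 1/2 same-type → satisfied — stop here.

(1,1)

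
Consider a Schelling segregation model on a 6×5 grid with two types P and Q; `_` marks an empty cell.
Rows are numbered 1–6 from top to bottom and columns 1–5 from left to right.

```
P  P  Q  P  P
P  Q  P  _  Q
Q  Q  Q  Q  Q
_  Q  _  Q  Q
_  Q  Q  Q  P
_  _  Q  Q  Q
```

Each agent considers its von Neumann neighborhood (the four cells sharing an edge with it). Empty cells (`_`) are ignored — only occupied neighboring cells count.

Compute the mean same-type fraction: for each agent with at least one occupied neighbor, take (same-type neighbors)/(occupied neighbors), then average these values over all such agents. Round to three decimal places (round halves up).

Row 1: (1,1)P 2/2 · (1,2)P 1/3 · (1,3)Q 0/3 · (1,4)P 1/2 · (1,5)P 1/2
Row 2: (2,1)P 1/3 · (2,2)Q 1/4 · (2,3)P 0/3 · (2,5)Q 1/2
Row 3: (3,1)Q 1/2 · (3,2)Q 4/4 · (3,3)Q 2/3 · (3,4)Q 3/3 · (3,5)Q 3/3
Row 4: (4,2)Q 2/2 · (4,4)Q 3/3 · (4,5)Q 2/3
Row 5: (5,2)Q 2/2 · (5,3)Q 3/3 · (5,4)Q 3/4 · (5,5)P 0/3
Row 6: (6,3)Q 2/2 · (6,4)Q 3/3 · (6,5)Q 1/2
Sum over 24 agents: 2/2 + 1/3 + 0/3 + 1/2 + 1/2 + 1/3 + 1/4 + 0/3 + 1/2 + 1/2 + 4/4 + 2/3 + 3/3 + 3/3 + 2/2 + 3/3 + 2/3 + 2/2 + 3/3 + 3/4 + 0/3 + 2/2 + 3/3 + 1/2 = 31/2; mean = 31/2 ÷ 24 = 31/48 = 0.645833… → 0.646.

0.646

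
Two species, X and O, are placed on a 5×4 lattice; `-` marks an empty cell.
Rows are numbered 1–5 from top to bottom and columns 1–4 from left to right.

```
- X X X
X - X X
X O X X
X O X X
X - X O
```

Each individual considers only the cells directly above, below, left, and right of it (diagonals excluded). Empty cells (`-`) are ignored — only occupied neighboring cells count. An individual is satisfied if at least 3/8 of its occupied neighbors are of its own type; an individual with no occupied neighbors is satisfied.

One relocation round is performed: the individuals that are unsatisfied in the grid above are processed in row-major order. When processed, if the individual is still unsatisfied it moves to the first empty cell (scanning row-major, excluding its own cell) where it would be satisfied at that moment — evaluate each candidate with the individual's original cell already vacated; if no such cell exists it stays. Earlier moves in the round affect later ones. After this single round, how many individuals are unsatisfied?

Initially unsatisfied (in order): (3,2), (4,2), (5,4).
  (3,2): no empty cell satisfies it; stays.
  (4,2): no empty cell satisfies it; stays.
  (5,4): no empty cell satisfies it; stays.
Resulting grid:
- X X X
X - X X
X O X X
X O X X
X - X O
Unsatisfied now: (3,2), (4,2), (5,4).

3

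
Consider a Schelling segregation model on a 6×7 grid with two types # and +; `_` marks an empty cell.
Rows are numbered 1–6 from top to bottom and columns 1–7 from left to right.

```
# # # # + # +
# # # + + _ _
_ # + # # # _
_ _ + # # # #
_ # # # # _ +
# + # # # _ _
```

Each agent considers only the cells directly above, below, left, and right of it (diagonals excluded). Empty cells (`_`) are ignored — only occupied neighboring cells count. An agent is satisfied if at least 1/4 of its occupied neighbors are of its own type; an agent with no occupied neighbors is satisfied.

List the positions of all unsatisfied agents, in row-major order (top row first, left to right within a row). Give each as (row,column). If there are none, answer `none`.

Row 1: (1,1)# 2/2 satisfied · (1,2)# 3/3 satisfied · (1,3)# 3/3 satisfied · (1,4)# 1/3 satisfied · (1,5)+ 1/3 satisfied · (1,6)# 0/2 not · (1,7)+ 0/1 not
Row 2: (2,1)# 2/2 satisfied · (2,2)# 4/4 satisfied · (2,3)# 2/4 satisfied · (2,4)+ 1/4 satisfied · (2,5)+ 2/3 satisfied
Row 3: (3,2)# 1/2 satisfied · (3,3)+ 1/4 satisfied · (3,4)# 2/4 satisfied · (3,5)# 3/4 satisfied · (3,6)# 2/2 satisfied
Row 4: (4,3)+ 1/3 satisfied · (4,4)# 3/4 satisfied · (4,5)# 4/4 satisfied · (4,6)# 3/3 satisfied · (4,7)# 1/2 satisfied
Row 5: (5,2)# 1/2 satisfied · (5,3)# 3/4 satisfied · (5,4)# 4/4 satisfied · (5,5)# 3/3 satisfied · (5,7)+ 0/1 not
Row 6: (6,1)# 0/1 not · (6,2)+ 0/3 not · (6,3)# 2/3 satisfied · (6,4)# 3/3 satisfied · (6,5)# 2/2 satisfied

(1,6), (1,7), (5,7), (6,1), (6,2)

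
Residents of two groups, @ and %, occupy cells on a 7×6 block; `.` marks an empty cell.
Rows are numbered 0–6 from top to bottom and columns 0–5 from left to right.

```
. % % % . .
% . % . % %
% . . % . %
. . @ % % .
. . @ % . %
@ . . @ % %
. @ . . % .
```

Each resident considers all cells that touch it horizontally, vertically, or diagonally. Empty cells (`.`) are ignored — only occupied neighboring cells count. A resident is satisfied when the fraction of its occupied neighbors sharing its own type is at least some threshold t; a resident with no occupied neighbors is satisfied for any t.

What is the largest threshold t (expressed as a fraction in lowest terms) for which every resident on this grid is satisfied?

Row 0: (0,1)% 3/3 · (0,2)% 3/3 · (0,3)% 3/3
Row 1: (1,0)% 2/2 · (1,2)% 4/4 · (1,4)% 4/4 · (1,5)% 2/2
Row 2: (2,0)% 1/1 · (2,3)% 4/5 · (2,5)% 3/3
Row 3: (3,2)@ 1/4 · (3,3)% 3/5 · (3,4)% 5/5
Row 4: (4,2)@ 2/4 · (4,3)% 3/6 · (4,5)% 3/3
Row 5: (5,0)@ 1/1 · (5,3)@ 1/4 · (5,4)% 4/5 · (5,5)% 3/3
Row 6: (6,1)@ 1/1 · (6,4)% 2/3
The smallest same-type fraction is 1/4 at (3,2), which reduces to 1/4. Any threshold above that leaves this resident unsatisfied.

1/4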